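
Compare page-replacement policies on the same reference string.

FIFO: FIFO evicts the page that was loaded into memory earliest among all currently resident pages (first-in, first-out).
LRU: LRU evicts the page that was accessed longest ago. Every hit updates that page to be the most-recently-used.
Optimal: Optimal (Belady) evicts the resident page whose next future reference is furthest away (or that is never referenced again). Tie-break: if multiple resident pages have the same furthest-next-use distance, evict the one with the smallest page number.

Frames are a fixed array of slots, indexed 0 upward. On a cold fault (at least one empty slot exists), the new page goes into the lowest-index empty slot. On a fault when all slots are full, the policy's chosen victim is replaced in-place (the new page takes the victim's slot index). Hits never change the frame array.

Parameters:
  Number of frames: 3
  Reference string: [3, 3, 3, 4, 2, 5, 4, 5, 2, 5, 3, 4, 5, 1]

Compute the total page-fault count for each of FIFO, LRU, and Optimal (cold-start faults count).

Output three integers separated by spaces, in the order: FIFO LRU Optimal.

--- FIFO ---
  step 0: ref 3 -> FAULT, frames=[3,-,-] (faults so far: 1)
  step 1: ref 3 -> HIT, frames=[3,-,-] (faults so far: 1)
  step 2: ref 3 -> HIT, frames=[3,-,-] (faults so far: 1)
  step 3: ref 4 -> FAULT, frames=[3,4,-] (faults so far: 2)
  step 4: ref 2 -> FAULT, frames=[3,4,2] (faults so far: 3)
  step 5: ref 5 -> FAULT, evict 3, frames=[5,4,2] (faults so far: 4)
  step 6: ref 4 -> HIT, frames=[5,4,2] (faults so far: 4)
  step 7: ref 5 -> HIT, frames=[5,4,2] (faults so far: 4)
  step 8: ref 2 -> HIT, frames=[5,4,2] (faults so far: 4)
  step 9: ref 5 -> HIT, frames=[5,4,2] (faults so far: 4)
  step 10: ref 3 -> FAULT, evict 4, frames=[5,3,2] (faults so far: 5)
  step 11: ref 4 -> FAULT, evict 2, frames=[5,3,4] (faults so far: 6)
  step 12: ref 5 -> HIT, frames=[5,3,4] (faults so far: 6)
  step 13: ref 1 -> FAULT, evict 5, frames=[1,3,4] (faults so far: 7)
  FIFO total faults: 7
--- LRU ---
  step 0: ref 3 -> FAULT, frames=[3,-,-] (faults so far: 1)
  step 1: ref 3 -> HIT, frames=[3,-,-] (faults so far: 1)
  step 2: ref 3 -> HIT, frames=[3,-,-] (faults so far: 1)
  step 3: ref 4 -> FAULT, frames=[3,4,-] (faults so far: 2)
  step 4: ref 2 -> FAULT, frames=[3,4,2] (faults so far: 3)
  step 5: ref 5 -> FAULT, evict 3, frames=[5,4,2] (faults so far: 4)
  step 6: ref 4 -> HIT, frames=[5,4,2] (faults so far: 4)
  step 7: ref 5 -> HIT, frames=[5,4,2] (faults so far: 4)
  step 8: ref 2 -> HIT, frames=[5,4,2] (faults so far: 4)
  step 9: ref 5 -> HIT, frames=[5,4,2] (faults so far: 4)
  step 10: ref 3 -> FAULT, evict 4, frames=[5,3,2] (faults so far: 5)
  step 11: ref 4 -> FAULT, evict 2, frames=[5,3,4] (faults so far: 6)
  step 12: ref 5 -> HIT, frames=[5,3,4] (faults so far: 6)
  step 13: ref 1 -> FAULT, evict 3, frames=[5,1,4] (faults so far: 7)
  LRU total faults: 7
--- Optimal ---
  step 0: ref 3 -> FAULT, frames=[3,-,-] (faults so far: 1)
  step 1: ref 3 -> HIT, frames=[3,-,-] (faults so far: 1)
  step 2: ref 3 -> HIT, frames=[3,-,-] (faults so far: 1)
  step 3: ref 4 -> FAULT, frames=[3,4,-] (faults so far: 2)
  step 4: ref 2 -> FAULT, frames=[3,4,2] (faults so far: 3)
  step 5: ref 5 -> FAULT, evict 3, frames=[5,4,2] (faults so far: 4)
  step 6: ref 4 -> HIT, frames=[5,4,2] (faults so far: 4)
  step 7: ref 5 -> HIT, frames=[5,4,2] (faults so far: 4)
  step 8: ref 2 -> HIT, frames=[5,4,2] (faults so far: 4)
  step 9: ref 5 -> HIT, frames=[5,4,2] (faults so far: 4)
  step 10: ref 3 -> FAULT, evict 2, frames=[5,4,3] (faults so far: 5)
  step 11: ref 4 -> HIT, frames=[5,4,3] (faults so far: 5)
  step 12: ref 5 -> HIT, frames=[5,4,3] (faults so far: 5)
  step 13: ref 1 -> FAULT, evict 3, frames=[5,4,1] (faults so far: 6)
  Optimal total faults: 6

Answer: 7 7 6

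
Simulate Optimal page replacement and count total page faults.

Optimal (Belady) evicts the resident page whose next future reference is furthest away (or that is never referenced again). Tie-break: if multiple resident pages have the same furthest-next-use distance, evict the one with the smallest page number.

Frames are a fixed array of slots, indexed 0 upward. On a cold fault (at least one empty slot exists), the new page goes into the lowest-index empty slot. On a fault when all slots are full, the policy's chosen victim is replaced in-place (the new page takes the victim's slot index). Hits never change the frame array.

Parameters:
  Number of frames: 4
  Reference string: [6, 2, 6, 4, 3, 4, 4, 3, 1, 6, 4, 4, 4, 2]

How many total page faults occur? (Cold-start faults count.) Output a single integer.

Step 0: ref 6 → FAULT, frames=[6,-,-,-]
Step 1: ref 2 → FAULT, frames=[6,2,-,-]
Step 2: ref 6 → HIT, frames=[6,2,-,-]
Step 3: ref 4 → FAULT, frames=[6,2,4,-]
Step 4: ref 3 → FAULT, frames=[6,2,4,3]
Step 5: ref 4 → HIT, frames=[6,2,4,3]
Step 6: ref 4 → HIT, frames=[6,2,4,3]
Step 7: ref 3 → HIT, frames=[6,2,4,3]
Step 8: ref 1 → FAULT (evict 3), frames=[6,2,4,1]
Step 9: ref 6 → HIT, frames=[6,2,4,1]
Step 10: ref 4 → HIT, frames=[6,2,4,1]
Step 11: ref 4 → HIT, frames=[6,2,4,1]
Step 12: ref 4 → HIT, frames=[6,2,4,1]
Step 13: ref 2 → HIT, frames=[6,2,4,1]
Total faults: 5

Answer: 5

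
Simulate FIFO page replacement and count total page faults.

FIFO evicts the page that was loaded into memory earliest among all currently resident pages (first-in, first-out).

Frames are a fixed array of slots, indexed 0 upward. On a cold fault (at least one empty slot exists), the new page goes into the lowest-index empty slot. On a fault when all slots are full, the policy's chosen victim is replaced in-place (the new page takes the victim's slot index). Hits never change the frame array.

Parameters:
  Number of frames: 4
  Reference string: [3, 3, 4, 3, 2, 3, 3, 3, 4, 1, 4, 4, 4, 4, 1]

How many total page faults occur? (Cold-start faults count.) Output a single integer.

Step 0: ref 3 → FAULT, frames=[3,-,-,-]
Step 1: ref 3 → HIT, frames=[3,-,-,-]
Step 2: ref 4 → FAULT, frames=[3,4,-,-]
Step 3: ref 3 → HIT, frames=[3,4,-,-]
Step 4: ref 2 → FAULT, frames=[3,4,2,-]
Step 5: ref 3 → HIT, frames=[3,4,2,-]
Step 6: ref 3 → HIT, frames=[3,4,2,-]
Step 7: ref 3 → HIT, frames=[3,4,2,-]
Step 8: ref 4 → HIT, frames=[3,4,2,-]
Step 9: ref 1 → FAULT, frames=[3,4,2,1]
Step 10: ref 4 → HIT, frames=[3,4,2,1]
Step 11: ref 4 → HIT, frames=[3,4,2,1]
Step 12: ref 4 → HIT, frames=[3,4,2,1]
Step 13: ref 4 → HIT, frames=[3,4,2,1]
Step 14: ref 1 → HIT, frames=[3,4,2,1]
Total faults: 4

Answer: 4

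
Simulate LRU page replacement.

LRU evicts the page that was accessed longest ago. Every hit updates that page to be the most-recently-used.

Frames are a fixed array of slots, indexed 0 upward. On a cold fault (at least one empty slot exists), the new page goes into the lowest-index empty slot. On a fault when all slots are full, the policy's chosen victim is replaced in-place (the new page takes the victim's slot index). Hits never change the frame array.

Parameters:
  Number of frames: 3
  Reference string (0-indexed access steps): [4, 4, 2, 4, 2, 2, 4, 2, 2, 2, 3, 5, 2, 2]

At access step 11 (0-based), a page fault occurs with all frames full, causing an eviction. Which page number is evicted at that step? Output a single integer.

Step 0: ref 4 -> FAULT, frames=[4,-,-]
Step 1: ref 4 -> HIT, frames=[4,-,-]
Step 2: ref 2 -> FAULT, frames=[4,2,-]
Step 3: ref 4 -> HIT, frames=[4,2,-]
Step 4: ref 2 -> HIT, frames=[4,2,-]
Step 5: ref 2 -> HIT, frames=[4,2,-]
Step 6: ref 4 -> HIT, frames=[4,2,-]
Step 7: ref 2 -> HIT, frames=[4,2,-]
Step 8: ref 2 -> HIT, frames=[4,2,-]
Step 9: ref 2 -> HIT, frames=[4,2,-]
Step 10: ref 3 -> FAULT, frames=[4,2,3]
Step 11: ref 5 -> FAULT, evict 4, frames=[5,2,3]
At step 11: evicted page 4

Answer: 4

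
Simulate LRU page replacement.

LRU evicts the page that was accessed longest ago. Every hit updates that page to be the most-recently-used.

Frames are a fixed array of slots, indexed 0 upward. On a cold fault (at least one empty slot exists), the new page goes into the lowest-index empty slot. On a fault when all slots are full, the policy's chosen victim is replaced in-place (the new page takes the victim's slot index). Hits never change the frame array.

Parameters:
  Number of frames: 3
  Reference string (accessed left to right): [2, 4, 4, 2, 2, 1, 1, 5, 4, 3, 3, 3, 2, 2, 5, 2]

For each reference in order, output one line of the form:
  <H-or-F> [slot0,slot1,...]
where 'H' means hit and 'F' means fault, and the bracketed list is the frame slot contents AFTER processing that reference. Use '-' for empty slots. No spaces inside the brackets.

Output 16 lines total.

F [2,-,-]
F [2,4,-]
H [2,4,-]
H [2,4,-]
H [2,4,-]
F [2,4,1]
H [2,4,1]
F [2,5,1]
F [4,5,1]
F [4,5,3]
H [4,5,3]
H [4,5,3]
F [4,2,3]
H [4,2,3]
F [5,2,3]
H [5,2,3]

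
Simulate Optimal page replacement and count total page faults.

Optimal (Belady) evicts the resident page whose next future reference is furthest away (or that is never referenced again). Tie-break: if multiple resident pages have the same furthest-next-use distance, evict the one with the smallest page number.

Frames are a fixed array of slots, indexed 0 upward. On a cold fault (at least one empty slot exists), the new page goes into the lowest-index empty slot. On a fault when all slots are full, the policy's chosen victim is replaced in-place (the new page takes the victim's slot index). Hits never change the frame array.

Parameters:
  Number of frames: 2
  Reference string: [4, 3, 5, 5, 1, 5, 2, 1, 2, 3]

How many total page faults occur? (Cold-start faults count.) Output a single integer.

Step 0: ref 4 → FAULT, frames=[4,-]
Step 1: ref 3 → FAULT, frames=[4,3]
Step 2: ref 5 → FAULT (evict 4), frames=[5,3]
Step 3: ref 5 → HIT, frames=[5,3]
Step 4: ref 1 → FAULT (evict 3), frames=[5,1]
Step 5: ref 5 → HIT, frames=[5,1]
Step 6: ref 2 → FAULT (evict 5), frames=[2,1]
Step 7: ref 1 → HIT, frames=[2,1]
Step 8: ref 2 → HIT, frames=[2,1]
Step 9: ref 3 → FAULT (evict 1), frames=[2,3]
Total faults: 6

Answer: 6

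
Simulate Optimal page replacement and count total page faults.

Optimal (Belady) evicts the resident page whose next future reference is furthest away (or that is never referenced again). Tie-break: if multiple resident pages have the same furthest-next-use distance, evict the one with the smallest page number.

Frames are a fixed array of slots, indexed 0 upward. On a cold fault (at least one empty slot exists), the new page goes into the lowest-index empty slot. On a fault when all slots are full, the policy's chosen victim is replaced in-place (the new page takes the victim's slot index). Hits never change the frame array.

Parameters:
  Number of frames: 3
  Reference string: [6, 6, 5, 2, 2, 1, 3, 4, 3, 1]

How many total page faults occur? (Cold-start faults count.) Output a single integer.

Answer: 6

Derivation:
Step 0: ref 6 → FAULT, frames=[6,-,-]
Step 1: ref 6 → HIT, frames=[6,-,-]
Step 2: ref 5 → FAULT, frames=[6,5,-]
Step 3: ref 2 → FAULT, frames=[6,5,2]
Step 4: ref 2 → HIT, frames=[6,5,2]
Step 5: ref 1 → FAULT (evict 2), frames=[6,5,1]
Step 6: ref 3 → FAULT (evict 5), frames=[6,3,1]
Step 7: ref 4 → FAULT (evict 6), frames=[4,3,1]
Step 8: ref 3 → HIT, frames=[4,3,1]
Step 9: ref 1 → HIT, frames=[4,3,1]
Total faults: 6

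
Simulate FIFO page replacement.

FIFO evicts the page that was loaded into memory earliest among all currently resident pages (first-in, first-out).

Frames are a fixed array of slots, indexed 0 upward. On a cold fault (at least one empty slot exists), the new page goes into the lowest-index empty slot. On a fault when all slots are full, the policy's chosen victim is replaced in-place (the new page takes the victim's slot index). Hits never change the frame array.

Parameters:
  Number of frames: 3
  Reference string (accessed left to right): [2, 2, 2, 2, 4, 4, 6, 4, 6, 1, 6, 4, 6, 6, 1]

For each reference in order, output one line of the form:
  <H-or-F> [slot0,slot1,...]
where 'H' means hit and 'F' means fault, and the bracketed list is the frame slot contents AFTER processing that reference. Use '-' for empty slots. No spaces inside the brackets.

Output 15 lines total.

F [2,-,-]
H [2,-,-]
H [2,-,-]
H [2,-,-]
F [2,4,-]
H [2,4,-]
F [2,4,6]
H [2,4,6]
H [2,4,6]
F [1,4,6]
H [1,4,6]
H [1,4,6]
H [1,4,6]
H [1,4,6]
H [1,4,6]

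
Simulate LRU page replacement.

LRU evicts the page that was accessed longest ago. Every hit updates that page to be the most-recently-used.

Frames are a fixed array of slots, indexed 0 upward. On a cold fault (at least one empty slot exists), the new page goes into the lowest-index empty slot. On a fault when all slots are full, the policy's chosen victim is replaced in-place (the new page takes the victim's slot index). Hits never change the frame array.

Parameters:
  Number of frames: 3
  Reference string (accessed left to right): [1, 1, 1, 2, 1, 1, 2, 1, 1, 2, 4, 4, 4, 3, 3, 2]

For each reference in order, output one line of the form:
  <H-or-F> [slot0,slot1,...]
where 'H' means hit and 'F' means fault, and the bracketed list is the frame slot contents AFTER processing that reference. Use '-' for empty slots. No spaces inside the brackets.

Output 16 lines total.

F [1,-,-]
H [1,-,-]
H [1,-,-]
F [1,2,-]
H [1,2,-]
H [1,2,-]
H [1,2,-]
H [1,2,-]
H [1,2,-]
H [1,2,-]
F [1,2,4]
H [1,2,4]
H [1,2,4]
F [3,2,4]
H [3,2,4]
H [3,2,4]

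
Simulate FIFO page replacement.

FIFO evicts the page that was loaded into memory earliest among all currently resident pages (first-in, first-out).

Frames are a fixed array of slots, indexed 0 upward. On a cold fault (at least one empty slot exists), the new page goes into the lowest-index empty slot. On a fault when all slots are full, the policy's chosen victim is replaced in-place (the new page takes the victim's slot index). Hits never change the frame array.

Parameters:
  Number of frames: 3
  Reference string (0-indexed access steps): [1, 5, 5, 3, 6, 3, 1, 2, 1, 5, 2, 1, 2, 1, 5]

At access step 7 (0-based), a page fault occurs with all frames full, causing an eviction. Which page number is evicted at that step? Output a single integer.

Step 0: ref 1 -> FAULT, frames=[1,-,-]
Step 1: ref 5 -> FAULT, frames=[1,5,-]
Step 2: ref 5 -> HIT, frames=[1,5,-]
Step 3: ref 3 -> FAULT, frames=[1,5,3]
Step 4: ref 6 -> FAULT, evict 1, frames=[6,5,3]
Step 5: ref 3 -> HIT, frames=[6,5,3]
Step 6: ref 1 -> FAULT, evict 5, frames=[6,1,3]
Step 7: ref 2 -> FAULT, evict 3, frames=[6,1,2]
At step 7: evicted page 3

Answer: 3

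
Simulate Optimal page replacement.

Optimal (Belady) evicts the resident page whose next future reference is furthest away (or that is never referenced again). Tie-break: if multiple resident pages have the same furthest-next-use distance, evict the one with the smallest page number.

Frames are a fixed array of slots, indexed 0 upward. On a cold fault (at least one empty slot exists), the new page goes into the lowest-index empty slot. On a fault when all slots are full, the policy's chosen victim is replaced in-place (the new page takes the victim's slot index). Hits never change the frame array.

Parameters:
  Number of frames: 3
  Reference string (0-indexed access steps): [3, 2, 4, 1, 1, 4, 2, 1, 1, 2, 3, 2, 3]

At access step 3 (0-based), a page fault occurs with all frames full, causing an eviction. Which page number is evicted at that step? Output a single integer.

Step 0: ref 3 -> FAULT, frames=[3,-,-]
Step 1: ref 2 -> FAULT, frames=[3,2,-]
Step 2: ref 4 -> FAULT, frames=[3,2,4]
Step 3: ref 1 -> FAULT, evict 3, frames=[1,2,4]
At step 3: evicted page 3

Answer: 3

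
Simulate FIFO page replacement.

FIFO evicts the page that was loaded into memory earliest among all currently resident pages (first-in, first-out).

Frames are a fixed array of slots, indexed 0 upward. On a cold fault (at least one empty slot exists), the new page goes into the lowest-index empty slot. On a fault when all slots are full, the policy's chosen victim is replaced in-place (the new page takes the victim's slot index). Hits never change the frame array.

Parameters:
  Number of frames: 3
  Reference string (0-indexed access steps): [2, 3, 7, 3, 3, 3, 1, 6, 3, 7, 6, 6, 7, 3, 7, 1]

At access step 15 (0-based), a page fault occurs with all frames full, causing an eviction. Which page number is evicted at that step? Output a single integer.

Answer: 6

Derivation:
Step 0: ref 2 -> FAULT, frames=[2,-,-]
Step 1: ref 3 -> FAULT, frames=[2,3,-]
Step 2: ref 7 -> FAULT, frames=[2,3,7]
Step 3: ref 3 -> HIT, frames=[2,3,7]
Step 4: ref 3 -> HIT, frames=[2,3,7]
Step 5: ref 3 -> HIT, frames=[2,3,7]
Step 6: ref 1 -> FAULT, evict 2, frames=[1,3,7]
Step 7: ref 6 -> FAULT, evict 3, frames=[1,6,7]
Step 8: ref 3 -> FAULT, evict 7, frames=[1,6,3]
Step 9: ref 7 -> FAULT, evict 1, frames=[7,6,3]
Step 10: ref 6 -> HIT, frames=[7,6,3]
Step 11: ref 6 -> HIT, frames=[7,6,3]
Step 12: ref 7 -> HIT, frames=[7,6,3]
Step 13: ref 3 -> HIT, frames=[7,6,3]
Step 14: ref 7 -> HIT, frames=[7,6,3]
Step 15: ref 1 -> FAULT, evict 6, frames=[7,1,3]
At step 15: evicted page 6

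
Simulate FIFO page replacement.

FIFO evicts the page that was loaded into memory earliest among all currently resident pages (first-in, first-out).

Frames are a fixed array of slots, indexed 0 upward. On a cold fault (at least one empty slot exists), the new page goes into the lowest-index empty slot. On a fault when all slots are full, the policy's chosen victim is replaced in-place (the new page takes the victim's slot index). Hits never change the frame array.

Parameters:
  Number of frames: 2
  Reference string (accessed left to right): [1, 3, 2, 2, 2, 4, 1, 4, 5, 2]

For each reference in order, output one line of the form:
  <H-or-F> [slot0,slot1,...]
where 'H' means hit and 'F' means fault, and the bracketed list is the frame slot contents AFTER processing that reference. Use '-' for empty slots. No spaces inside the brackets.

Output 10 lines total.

F [1,-]
F [1,3]
F [2,3]
H [2,3]
H [2,3]
F [2,4]
F [1,4]
H [1,4]
F [1,5]
F [2,5]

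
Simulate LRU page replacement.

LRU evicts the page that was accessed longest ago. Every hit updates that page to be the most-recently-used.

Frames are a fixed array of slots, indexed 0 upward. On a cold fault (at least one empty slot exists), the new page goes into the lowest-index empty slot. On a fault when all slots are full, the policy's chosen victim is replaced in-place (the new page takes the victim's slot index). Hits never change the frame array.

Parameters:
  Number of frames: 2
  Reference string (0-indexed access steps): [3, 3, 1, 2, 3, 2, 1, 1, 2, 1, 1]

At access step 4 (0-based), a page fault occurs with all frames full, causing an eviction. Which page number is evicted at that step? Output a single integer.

Step 0: ref 3 -> FAULT, frames=[3,-]
Step 1: ref 3 -> HIT, frames=[3,-]
Step 2: ref 1 -> FAULT, frames=[3,1]
Step 3: ref 2 -> FAULT, evict 3, frames=[2,1]
Step 4: ref 3 -> FAULT, evict 1, frames=[2,3]
At step 4: evicted page 1

Answer: 1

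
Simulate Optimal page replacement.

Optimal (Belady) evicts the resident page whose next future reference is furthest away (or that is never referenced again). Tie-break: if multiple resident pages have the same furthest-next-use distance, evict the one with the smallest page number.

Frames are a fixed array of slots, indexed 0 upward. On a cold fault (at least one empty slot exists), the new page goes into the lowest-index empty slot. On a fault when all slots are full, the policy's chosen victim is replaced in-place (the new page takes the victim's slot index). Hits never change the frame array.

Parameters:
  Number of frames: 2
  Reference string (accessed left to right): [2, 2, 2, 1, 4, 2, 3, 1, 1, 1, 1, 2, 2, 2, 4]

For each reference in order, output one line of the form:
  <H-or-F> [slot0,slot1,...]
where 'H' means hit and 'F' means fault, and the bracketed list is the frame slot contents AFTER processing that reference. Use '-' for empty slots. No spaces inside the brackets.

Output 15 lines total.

F [2,-]
H [2,-]
H [2,-]
F [2,1]
F [2,4]
H [2,4]
F [2,3]
F [2,1]
H [2,1]
H [2,1]
H [2,1]
H [2,1]
H [2,1]
H [2,1]
F [2,4]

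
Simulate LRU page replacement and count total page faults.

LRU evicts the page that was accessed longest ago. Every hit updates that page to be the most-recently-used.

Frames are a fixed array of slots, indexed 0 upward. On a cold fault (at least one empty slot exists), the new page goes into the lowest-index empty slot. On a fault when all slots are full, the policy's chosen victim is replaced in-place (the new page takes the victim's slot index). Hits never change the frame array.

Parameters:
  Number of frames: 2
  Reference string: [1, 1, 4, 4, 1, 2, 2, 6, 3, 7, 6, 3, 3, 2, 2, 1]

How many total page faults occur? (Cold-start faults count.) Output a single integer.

Step 0: ref 1 → FAULT, frames=[1,-]
Step 1: ref 1 → HIT, frames=[1,-]
Step 2: ref 4 → FAULT, frames=[1,4]
Step 3: ref 4 → HIT, frames=[1,4]
Step 4: ref 1 → HIT, frames=[1,4]
Step 5: ref 2 → FAULT (evict 4), frames=[1,2]
Step 6: ref 2 → HIT, frames=[1,2]
Step 7: ref 6 → FAULT (evict 1), frames=[6,2]
Step 8: ref 3 → FAULT (evict 2), frames=[6,3]
Step 9: ref 7 → FAULT (evict 6), frames=[7,3]
Step 10: ref 6 → FAULT (evict 3), frames=[7,6]
Step 11: ref 3 → FAULT (evict 7), frames=[3,6]
Step 12: ref 3 → HIT, frames=[3,6]
Step 13: ref 2 → FAULT (evict 6), frames=[3,2]
Step 14: ref 2 → HIT, frames=[3,2]
Step 15: ref 1 → FAULT (evict 3), frames=[1,2]
Total faults: 10

Answer: 10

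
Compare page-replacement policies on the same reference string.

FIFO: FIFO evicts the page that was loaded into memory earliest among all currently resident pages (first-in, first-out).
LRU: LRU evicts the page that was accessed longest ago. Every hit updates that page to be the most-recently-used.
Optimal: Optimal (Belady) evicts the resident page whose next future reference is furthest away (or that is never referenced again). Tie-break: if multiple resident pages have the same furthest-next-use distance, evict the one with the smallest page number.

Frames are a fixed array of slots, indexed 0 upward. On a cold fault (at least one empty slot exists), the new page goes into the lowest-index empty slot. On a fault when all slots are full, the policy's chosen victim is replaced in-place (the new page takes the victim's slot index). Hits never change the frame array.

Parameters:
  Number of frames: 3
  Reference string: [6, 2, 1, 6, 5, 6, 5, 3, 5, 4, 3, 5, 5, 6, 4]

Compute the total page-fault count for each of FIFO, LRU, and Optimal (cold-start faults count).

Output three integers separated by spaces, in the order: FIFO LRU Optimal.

Answer: 9 8 7

Derivation:
--- FIFO ---
  step 0: ref 6 -> FAULT, frames=[6,-,-] (faults so far: 1)
  step 1: ref 2 -> FAULT, frames=[6,2,-] (faults so far: 2)
  step 2: ref 1 -> FAULT, frames=[6,2,1] (faults so far: 3)
  step 3: ref 6 -> HIT, frames=[6,2,1] (faults so far: 3)
  step 4: ref 5 -> FAULT, evict 6, frames=[5,2,1] (faults so far: 4)
  step 5: ref 6 -> FAULT, evict 2, frames=[5,6,1] (faults so far: 5)
  step 6: ref 5 -> HIT, frames=[5,6,1] (faults so far: 5)
  step 7: ref 3 -> FAULT, evict 1, frames=[5,6,3] (faults so far: 6)
  step 8: ref 5 -> HIT, frames=[5,6,3] (faults so far: 6)
  step 9: ref 4 -> FAULT, evict 5, frames=[4,6,3] (faults so far: 7)
  step 10: ref 3 -> HIT, frames=[4,6,3] (faults so far: 7)
  step 11: ref 5 -> FAULT, evict 6, frames=[4,5,3] (faults so far: 8)
  step 12: ref 5 -> HIT, frames=[4,5,3] (faults so far: 8)
  step 13: ref 6 -> FAULT, evict 3, frames=[4,5,6] (faults so far: 9)
  step 14: ref 4 -> HIT, frames=[4,5,6] (faults so far: 9)
  FIFO total faults: 9
--- LRU ---
  step 0: ref 6 -> FAULT, frames=[6,-,-] (faults so far: 1)
  step 1: ref 2 -> FAULT, frames=[6,2,-] (faults so far: 2)
  step 2: ref 1 -> FAULT, frames=[6,2,1] (faults so far: 3)
  step 3: ref 6 -> HIT, frames=[6,2,1] (faults so far: 3)
  step 4: ref 5 -> FAULT, evict 2, frames=[6,5,1] (faults so far: 4)
  step 5: ref 6 -> HIT, frames=[6,5,1] (faults so far: 4)
  step 6: ref 5 -> HIT, frames=[6,5,1] (faults so far: 4)
  step 7: ref 3 -> FAULT, evict 1, frames=[6,5,3] (faults so far: 5)
  step 8: ref 5 -> HIT, frames=[6,5,3] (faults so far: 5)
  step 9: ref 4 -> FAULT, evict 6, frames=[4,5,3] (faults so far: 6)
  step 10: ref 3 -> HIT, frames=[4,5,3] (faults so far: 6)
  step 11: ref 5 -> HIT, frames=[4,5,3] (faults so far: 6)
  step 12: ref 5 -> HIT, frames=[4,5,3] (faults so far: 6)
  step 13: ref 6 -> FAULT, evict 4, frames=[6,5,3] (faults so far: 7)
  step 14: ref 4 -> FAULT, evict 3, frames=[6,5,4] (faults so far: 8)
  LRU total faults: 8
--- Optimal ---
  step 0: ref 6 -> FAULT, frames=[6,-,-] (faults so far: 1)
  step 1: ref 2 -> FAULT, frames=[6,2,-] (faults so far: 2)
  step 2: ref 1 -> FAULT, frames=[6,2,1] (faults so far: 3)
  step 3: ref 6 -> HIT, frames=[6,2,1] (faults so far: 3)
  step 4: ref 5 -> FAULT, evict 1, frames=[6,2,5] (faults so far: 4)
  step 5: ref 6 -> HIT, frames=[6,2,5] (faults so far: 4)
  step 6: ref 5 -> HIT, frames=[6,2,5] (faults so far: 4)
  step 7: ref 3 -> FAULT, evict 2, frames=[6,3,5] (faults so far: 5)
  step 8: ref 5 -> HIT, frames=[6,3,5] (faults so far: 5)
  step 9: ref 4 -> FAULT, evict 6, frames=[4,3,5] (faults so far: 6)
  step 10: ref 3 -> HIT, frames=[4,3,5] (faults so far: 6)
  step 11: ref 5 -> HIT, frames=[4,3,5] (faults so far: 6)
  step 12: ref 5 -> HIT, frames=[4,3,5] (faults so far: 6)
  step 13: ref 6 -> FAULT, evict 3, frames=[4,6,5] (faults so far: 7)
  step 14: ref 4 -> HIT, frames=[4,6,5] (faults so far: 7)
  Optimal total faults: 7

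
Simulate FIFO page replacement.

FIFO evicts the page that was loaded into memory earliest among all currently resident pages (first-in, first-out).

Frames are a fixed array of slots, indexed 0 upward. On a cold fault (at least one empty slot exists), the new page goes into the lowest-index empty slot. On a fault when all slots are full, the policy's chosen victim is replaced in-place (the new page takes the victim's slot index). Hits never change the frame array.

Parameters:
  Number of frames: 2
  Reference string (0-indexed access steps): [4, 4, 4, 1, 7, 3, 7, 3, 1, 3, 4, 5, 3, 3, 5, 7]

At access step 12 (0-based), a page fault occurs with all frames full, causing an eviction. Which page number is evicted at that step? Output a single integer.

Step 0: ref 4 -> FAULT, frames=[4,-]
Step 1: ref 4 -> HIT, frames=[4,-]
Step 2: ref 4 -> HIT, frames=[4,-]
Step 3: ref 1 -> FAULT, frames=[4,1]
Step 4: ref 7 -> FAULT, evict 4, frames=[7,1]
Step 5: ref 3 -> FAULT, evict 1, frames=[7,3]
Step 6: ref 7 -> HIT, frames=[7,3]
Step 7: ref 3 -> HIT, frames=[7,3]
Step 8: ref 1 -> FAULT, evict 7, frames=[1,3]
Step 9: ref 3 -> HIT, frames=[1,3]
Step 10: ref 4 -> FAULT, evict 3, frames=[1,4]
Step 11: ref 5 -> FAULT, evict 1, frames=[5,4]
Step 12: ref 3 -> FAULT, evict 4, frames=[5,3]
At step 12: evicted page 4

Answer: 4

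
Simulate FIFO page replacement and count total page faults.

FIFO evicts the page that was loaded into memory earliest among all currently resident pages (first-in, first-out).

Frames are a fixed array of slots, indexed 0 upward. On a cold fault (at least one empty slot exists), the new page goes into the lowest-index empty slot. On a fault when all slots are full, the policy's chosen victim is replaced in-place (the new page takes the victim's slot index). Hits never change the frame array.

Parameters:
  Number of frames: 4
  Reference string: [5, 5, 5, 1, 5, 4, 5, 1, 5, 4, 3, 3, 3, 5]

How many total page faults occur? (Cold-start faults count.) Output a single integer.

Answer: 4

Derivation:
Step 0: ref 5 → FAULT, frames=[5,-,-,-]
Step 1: ref 5 → HIT, frames=[5,-,-,-]
Step 2: ref 5 → HIT, frames=[5,-,-,-]
Step 3: ref 1 → FAULT, frames=[5,1,-,-]
Step 4: ref 5 → HIT, frames=[5,1,-,-]
Step 5: ref 4 → FAULT, frames=[5,1,4,-]
Step 6: ref 5 → HIT, frames=[5,1,4,-]
Step 7: ref 1 → HIT, frames=[5,1,4,-]
Step 8: ref 5 → HIT, frames=[5,1,4,-]
Step 9: ref 4 → HIT, frames=[5,1,4,-]
Step 10: ref 3 → FAULT, frames=[5,1,4,3]
Step 11: ref 3 → HIT, frames=[5,1,4,3]
Step 12: ref 3 → HIT, frames=[5,1,4,3]
Step 13: ref 5 → HIT, frames=[5,1,4,3]
Total faults: 4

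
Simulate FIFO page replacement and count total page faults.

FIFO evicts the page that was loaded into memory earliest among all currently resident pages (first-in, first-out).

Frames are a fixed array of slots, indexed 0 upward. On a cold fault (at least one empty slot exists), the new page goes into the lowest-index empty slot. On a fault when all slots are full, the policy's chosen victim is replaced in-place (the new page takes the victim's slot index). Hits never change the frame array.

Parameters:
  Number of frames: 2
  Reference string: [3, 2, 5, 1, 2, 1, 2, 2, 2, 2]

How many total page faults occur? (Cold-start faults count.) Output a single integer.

Answer: 5

Derivation:
Step 0: ref 3 → FAULT, frames=[3,-]
Step 1: ref 2 → FAULT, frames=[3,2]
Step 2: ref 5 → FAULT (evict 3), frames=[5,2]
Step 3: ref 1 → FAULT (evict 2), frames=[5,1]
Step 4: ref 2 → FAULT (evict 5), frames=[2,1]
Step 5: ref 1 → HIT, frames=[2,1]
Step 6: ref 2 → HIT, frames=[2,1]
Step 7: ref 2 → HIT, frames=[2,1]
Step 8: ref 2 → HIT, frames=[2,1]
Step 9: ref 2 → HIT, frames=[2,1]
Total faults: 5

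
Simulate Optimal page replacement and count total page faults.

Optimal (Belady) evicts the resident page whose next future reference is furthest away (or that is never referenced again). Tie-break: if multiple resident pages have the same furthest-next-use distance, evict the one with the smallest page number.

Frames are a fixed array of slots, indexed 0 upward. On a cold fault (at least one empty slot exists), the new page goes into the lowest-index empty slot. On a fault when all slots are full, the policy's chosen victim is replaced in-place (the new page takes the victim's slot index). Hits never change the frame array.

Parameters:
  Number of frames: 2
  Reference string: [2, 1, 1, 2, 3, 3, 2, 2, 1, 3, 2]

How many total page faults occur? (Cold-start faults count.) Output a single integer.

Step 0: ref 2 → FAULT, frames=[2,-]
Step 1: ref 1 → FAULT, frames=[2,1]
Step 2: ref 1 → HIT, frames=[2,1]
Step 3: ref 2 → HIT, frames=[2,1]
Step 4: ref 3 → FAULT (evict 1), frames=[2,3]
Step 5: ref 3 → HIT, frames=[2,3]
Step 6: ref 2 → HIT, frames=[2,3]
Step 7: ref 2 → HIT, frames=[2,3]
Step 8: ref 1 → FAULT (evict 2), frames=[1,3]
Step 9: ref 3 → HIT, frames=[1,3]
Step 10: ref 2 → FAULT (evict 1), frames=[2,3]
Total faults: 5

Answer: 5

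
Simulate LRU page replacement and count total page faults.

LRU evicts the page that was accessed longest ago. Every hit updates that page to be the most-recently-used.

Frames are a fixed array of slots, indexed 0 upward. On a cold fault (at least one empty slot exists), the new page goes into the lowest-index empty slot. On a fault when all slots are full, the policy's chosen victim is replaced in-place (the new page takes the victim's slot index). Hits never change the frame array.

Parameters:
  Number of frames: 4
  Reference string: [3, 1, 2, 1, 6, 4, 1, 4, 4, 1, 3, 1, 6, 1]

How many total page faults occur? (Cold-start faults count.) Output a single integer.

Step 0: ref 3 → FAULT, frames=[3,-,-,-]
Step 1: ref 1 → FAULT, frames=[3,1,-,-]
Step 2: ref 2 → FAULT, frames=[3,1,2,-]
Step 3: ref 1 → HIT, frames=[3,1,2,-]
Step 4: ref 6 → FAULT, frames=[3,1,2,6]
Step 5: ref 4 → FAULT (evict 3), frames=[4,1,2,6]
Step 6: ref 1 → HIT, frames=[4,1,2,6]
Step 7: ref 4 → HIT, frames=[4,1,2,6]
Step 8: ref 4 → HIT, frames=[4,1,2,6]
Step 9: ref 1 → HIT, frames=[4,1,2,6]
Step 10: ref 3 → FAULT (evict 2), frames=[4,1,3,6]
Step 11: ref 1 → HIT, frames=[4,1,3,6]
Step 12: ref 6 → HIT, frames=[4,1,3,6]
Step 13: ref 1 → HIT, frames=[4,1,3,6]
Total faults: 6

Answer: 6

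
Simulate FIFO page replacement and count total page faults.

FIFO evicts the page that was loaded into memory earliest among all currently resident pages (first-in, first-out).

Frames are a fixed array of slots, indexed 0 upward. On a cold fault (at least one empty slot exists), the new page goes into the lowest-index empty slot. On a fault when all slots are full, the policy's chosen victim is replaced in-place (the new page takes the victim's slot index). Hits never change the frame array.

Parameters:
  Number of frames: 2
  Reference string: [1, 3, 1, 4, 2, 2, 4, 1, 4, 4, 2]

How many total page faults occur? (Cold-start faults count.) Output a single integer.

Answer: 7

Derivation:
Step 0: ref 1 → FAULT, frames=[1,-]
Step 1: ref 3 → FAULT, frames=[1,3]
Step 2: ref 1 → HIT, frames=[1,3]
Step 3: ref 4 → FAULT (evict 1), frames=[4,3]
Step 4: ref 2 → FAULT (evict 3), frames=[4,2]
Step 5: ref 2 → HIT, frames=[4,2]
Step 6: ref 4 → HIT, frames=[4,2]
Step 7: ref 1 → FAULT (evict 4), frames=[1,2]
Step 8: ref 4 → FAULT (evict 2), frames=[1,4]
Step 9: ref 4 → HIT, frames=[1,4]
Step 10: ref 2 → FAULT (evict 1), frames=[2,4]
Total faults: 7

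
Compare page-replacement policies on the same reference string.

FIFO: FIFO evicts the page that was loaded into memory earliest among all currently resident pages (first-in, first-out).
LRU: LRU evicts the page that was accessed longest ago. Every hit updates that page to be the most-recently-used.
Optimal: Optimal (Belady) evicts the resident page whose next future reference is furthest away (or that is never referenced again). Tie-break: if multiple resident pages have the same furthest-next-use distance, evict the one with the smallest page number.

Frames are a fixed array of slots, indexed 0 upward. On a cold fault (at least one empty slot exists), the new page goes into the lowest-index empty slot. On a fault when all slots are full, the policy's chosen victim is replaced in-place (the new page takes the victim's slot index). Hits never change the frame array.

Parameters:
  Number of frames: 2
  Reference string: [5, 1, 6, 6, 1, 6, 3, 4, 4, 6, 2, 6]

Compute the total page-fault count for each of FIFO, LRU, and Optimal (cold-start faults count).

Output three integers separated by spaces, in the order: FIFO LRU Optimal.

--- FIFO ---
  step 0: ref 5 -> FAULT, frames=[5,-] (faults so far: 1)
  step 1: ref 1 -> FAULT, frames=[5,1] (faults so far: 2)
  step 2: ref 6 -> FAULT, evict 5, frames=[6,1] (faults so far: 3)
  step 3: ref 6 -> HIT, frames=[6,1] (faults so far: 3)
  step 4: ref 1 -> HIT, frames=[6,1] (faults so far: 3)
  step 5: ref 6 -> HIT, frames=[6,1] (faults so far: 3)
  step 6: ref 3 -> FAULT, evict 1, frames=[6,3] (faults so far: 4)
  step 7: ref 4 -> FAULT, evict 6, frames=[4,3] (faults so far: 5)
  step 8: ref 4 -> HIT, frames=[4,3] (faults so far: 5)
  step 9: ref 6 -> FAULT, evict 3, frames=[4,6] (faults so far: 6)
  step 10: ref 2 -> FAULT, evict 4, frames=[2,6] (faults so far: 7)
  step 11: ref 6 -> HIT, frames=[2,6] (faults so far: 7)
  FIFO total faults: 7
--- LRU ---
  step 0: ref 5 -> FAULT, frames=[5,-] (faults so far: 1)
  step 1: ref 1 -> FAULT, frames=[5,1] (faults so far: 2)
  step 2: ref 6 -> FAULT, evict 5, frames=[6,1] (faults so far: 3)
  step 3: ref 6 -> HIT, frames=[6,1] (faults so far: 3)
  step 4: ref 1 -> HIT, frames=[6,1] (faults so far: 3)
  step 5: ref 6 -> HIT, frames=[6,1] (faults so far: 3)
  step 6: ref 3 -> FAULT, evict 1, frames=[6,3] (faults so far: 4)
  step 7: ref 4 -> FAULT, evict 6, frames=[4,3] (faults so far: 5)
  step 8: ref 4 -> HIT, frames=[4,3] (faults so far: 5)
  step 9: ref 6 -> FAULT, evict 3, frames=[4,6] (faults so far: 6)
  step 10: ref 2 -> FAULT, evict 4, frames=[2,6] (faults so far: 7)
  step 11: ref 6 -> HIT, frames=[2,6] (faults so far: 7)
  LRU total faults: 7
--- Optimal ---
  step 0: ref 5 -> FAULT, frames=[5,-] (faults so far: 1)
  step 1: ref 1 -> FAULT, frames=[5,1] (faults so far: 2)
  step 2: ref 6 -> FAULT, evict 5, frames=[6,1] (faults so far: 3)
  step 3: ref 6 -> HIT, frames=[6,1] (faults so far: 3)
  step 4: ref 1 -> HIT, frames=[6,1] (faults so far: 3)
  step 5: ref 6 -> HIT, frames=[6,1] (faults so far: 3)
  step 6: ref 3 -> FAULT, evict 1, frames=[6,3] (faults so far: 4)
  step 7: ref 4 -> FAULT, evict 3, frames=[6,4] (faults so far: 5)
  step 8: ref 4 -> HIT, frames=[6,4] (faults so far: 5)
  step 9: ref 6 -> HIT, frames=[6,4] (faults so far: 5)
  step 10: ref 2 -> FAULT, evict 4, frames=[6,2] (faults so far: 6)
  step 11: ref 6 -> HIT, frames=[6,2] (faults so far: 6)
  Optimal total faults: 6

Answer: 7 7 6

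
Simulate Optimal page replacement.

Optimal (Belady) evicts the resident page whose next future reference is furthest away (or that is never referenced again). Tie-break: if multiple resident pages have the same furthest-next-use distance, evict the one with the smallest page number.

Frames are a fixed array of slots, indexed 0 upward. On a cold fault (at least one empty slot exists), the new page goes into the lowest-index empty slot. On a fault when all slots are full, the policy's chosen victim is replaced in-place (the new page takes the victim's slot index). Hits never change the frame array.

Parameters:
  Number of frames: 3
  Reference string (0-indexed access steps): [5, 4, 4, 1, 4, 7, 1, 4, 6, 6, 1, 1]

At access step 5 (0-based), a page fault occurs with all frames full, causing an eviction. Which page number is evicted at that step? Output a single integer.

Answer: 5

Derivation:
Step 0: ref 5 -> FAULT, frames=[5,-,-]
Step 1: ref 4 -> FAULT, frames=[5,4,-]
Step 2: ref 4 -> HIT, frames=[5,4,-]
Step 3: ref 1 -> FAULT, frames=[5,4,1]
Step 4: ref 4 -> HIT, frames=[5,4,1]
Step 5: ref 7 -> FAULT, evict 5, frames=[7,4,1]
At step 5: evicted page 5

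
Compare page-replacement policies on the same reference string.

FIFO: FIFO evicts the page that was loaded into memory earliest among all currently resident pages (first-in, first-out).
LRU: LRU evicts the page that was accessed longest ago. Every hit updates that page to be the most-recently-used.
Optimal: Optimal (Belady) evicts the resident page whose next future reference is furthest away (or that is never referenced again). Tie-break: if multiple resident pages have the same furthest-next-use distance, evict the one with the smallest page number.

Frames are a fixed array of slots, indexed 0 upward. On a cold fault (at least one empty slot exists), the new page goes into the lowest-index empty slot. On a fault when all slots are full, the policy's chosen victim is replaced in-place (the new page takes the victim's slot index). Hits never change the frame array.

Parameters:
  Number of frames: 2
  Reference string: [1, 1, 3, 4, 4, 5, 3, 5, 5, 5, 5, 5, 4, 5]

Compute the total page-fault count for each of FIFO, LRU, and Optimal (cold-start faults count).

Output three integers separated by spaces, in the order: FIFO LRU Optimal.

Answer: 7 6 5

Derivation:
--- FIFO ---
  step 0: ref 1 -> FAULT, frames=[1,-] (faults so far: 1)
  step 1: ref 1 -> HIT, frames=[1,-] (faults so far: 1)
  step 2: ref 3 -> FAULT, frames=[1,3] (faults so far: 2)
  step 3: ref 4 -> FAULT, evict 1, frames=[4,3] (faults so far: 3)
  step 4: ref 4 -> HIT, frames=[4,3] (faults so far: 3)
  step 5: ref 5 -> FAULT, evict 3, frames=[4,5] (faults so far: 4)
  step 6: ref 3 -> FAULT, evict 4, frames=[3,5] (faults so far: 5)
  step 7: ref 5 -> HIT, frames=[3,5] (faults so far: 5)
  step 8: ref 5 -> HIT, frames=[3,5] (faults so far: 5)
  step 9: ref 5 -> HIT, frames=[3,5] (faults so far: 5)
  step 10: ref 5 -> HIT, frames=[3,5] (faults so far: 5)
  step 11: ref 5 -> HIT, frames=[3,5] (faults so far: 5)
  step 12: ref 4 -> FAULT, evict 5, frames=[3,4] (faults so far: 6)
  step 13: ref 5 -> FAULT, evict 3, frames=[5,4] (faults so far: 7)
  FIFO total faults: 7
--- LRU ---
  step 0: ref 1 -> FAULT, frames=[1,-] (faults so far: 1)
  step 1: ref 1 -> HIT, frames=[1,-] (faults so far: 1)
  step 2: ref 3 -> FAULT, frames=[1,3] (faults so far: 2)
  step 3: ref 4 -> FAULT, evict 1, frames=[4,3] (faults so far: 3)
  step 4: ref 4 -> HIT, frames=[4,3] (faults so far: 3)
  step 5: ref 5 -> FAULT, evict 3, frames=[4,5] (faults so far: 4)
  step 6: ref 3 -> FAULT, evict 4, frames=[3,5] (faults so far: 5)
  step 7: ref 5 -> HIT, frames=[3,5] (faults so far: 5)
  step 8: ref 5 -> HIT, frames=[3,5] (faults so far: 5)
  step 9: ref 5 -> HIT, frames=[3,5] (faults so far: 5)
  step 10: ref 5 -> HIT, frames=[3,5] (faults so far: 5)
  step 11: ref 5 -> HIT, frames=[3,5] (faults so far: 5)
  step 12: ref 4 -> FAULT, evict 3, frames=[4,5] (faults so far: 6)
  step 13: ref 5 -> HIT, frames=[4,5] (faults so far: 6)
  LRU total faults: 6
--- Optimal ---
  step 0: ref 1 -> FAULT, frames=[1,-] (faults so far: 1)
  step 1: ref 1 -> HIT, frames=[1,-] (faults so far: 1)
  step 2: ref 3 -> FAULT, frames=[1,3] (faults so far: 2)
  step 3: ref 4 -> FAULT, evict 1, frames=[4,3] (faults so far: 3)
  step 4: ref 4 -> HIT, frames=[4,3] (faults so far: 3)
  step 5: ref 5 -> FAULT, evict 4, frames=[5,3] (faults so far: 4)
  step 6: ref 3 -> HIT, frames=[5,3] (faults so far: 4)
  step 7: ref 5 -> HIT, frames=[5,3] (faults so far: 4)
  step 8: ref 5 -> HIT, frames=[5,3] (faults so far: 4)
  step 9: ref 5 -> HIT, frames=[5,3] (faults so far: 4)
  step 10: ref 5 -> HIT, frames=[5,3] (faults so far: 4)
  step 11: ref 5 -> HIT, frames=[5,3] (faults so far: 4)
  step 12: ref 4 -> FAULT, evict 3, frames=[5,4] (faults so far: 5)
  step 13: ref 5 -> HIT, frames=[5,4] (faults so far: 5)
  Optimal total faults: 5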